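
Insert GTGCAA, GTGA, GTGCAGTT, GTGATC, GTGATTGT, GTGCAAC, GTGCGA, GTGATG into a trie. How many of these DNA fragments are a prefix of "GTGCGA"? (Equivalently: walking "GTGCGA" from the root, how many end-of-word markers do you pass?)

1

Check each prefix of "GTGCGA" against the stored set — each match is an end-marker on the path.
Prefixes of the query that are stored words: "GTGCGA"
Count: 1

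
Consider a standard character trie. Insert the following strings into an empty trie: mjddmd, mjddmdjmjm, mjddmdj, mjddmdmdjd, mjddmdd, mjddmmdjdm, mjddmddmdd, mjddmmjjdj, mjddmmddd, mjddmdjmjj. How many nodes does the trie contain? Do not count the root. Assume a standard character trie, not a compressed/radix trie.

30

Count nodes per top-level branch (shared prefixes stored once):
  'm'-branch (mjddmd, mjddmdd, mjddmddmdd, mjddmdj, mjddmdjmjj, mjddmdjmjm, mjddmdmdjd, mjddmmddd, mjddmmdjdm, mjddmmjjdj): 30 nodes
Sum: 30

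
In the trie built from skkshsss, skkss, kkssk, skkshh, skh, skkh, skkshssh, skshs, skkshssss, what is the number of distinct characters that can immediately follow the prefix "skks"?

2

Follow the path "skks" to its node, then look at its outgoing edges.
Characters that immediately follow "skks" among the stored strings: {h, s}.
That node has 2 child edges.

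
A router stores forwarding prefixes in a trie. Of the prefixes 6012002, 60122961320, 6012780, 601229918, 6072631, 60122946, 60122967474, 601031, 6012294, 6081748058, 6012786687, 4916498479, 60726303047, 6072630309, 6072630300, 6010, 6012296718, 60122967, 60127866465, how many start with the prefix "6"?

Traverse to the node for "6", then collect every word in that subtree.
Matches: "6010", "601031", "6012002", "6012294", "60122946", "60122961320", "60122967", "6012296718", "60122967474", "601229918", "6012780", "60127866465", "6012786687", "6072630300", "60726303047", "6072630309", "6072631", "6081748058"
Count: 18

18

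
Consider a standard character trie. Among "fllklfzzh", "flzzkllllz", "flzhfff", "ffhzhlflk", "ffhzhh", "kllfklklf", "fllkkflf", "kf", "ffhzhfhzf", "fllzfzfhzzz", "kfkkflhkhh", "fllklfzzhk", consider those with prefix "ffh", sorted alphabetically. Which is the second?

DFS of the "ffh" subtree visits, in order: "ffhzhfhzf", "ffhzhh", "ffhzhlflk"
Position 2: ffhzhh

ffhzhh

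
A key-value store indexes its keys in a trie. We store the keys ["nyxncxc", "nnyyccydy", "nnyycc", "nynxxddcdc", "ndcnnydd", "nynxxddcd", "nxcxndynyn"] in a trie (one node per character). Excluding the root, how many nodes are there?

For each word, the new-node count is its length minus the longest prefix already in the trie:
  "nyxncxc" → 7 new (n, y, x, n, c, x, c)
  "nnyyccydy" → prefix "n" already present; 8 new (n, y, y, c, c, y, d, y)
  "nnyycc" → prefix "nnyycc" already present; 0 new (none)
  "nynxxddcdc" → prefix "ny" already present; 8 new (n, x, x, d, d, c, d, c)
  "ndcnnydd" → prefix "n" already present; 7 new (d, c, n, n, y, d, d)
  "nynxxddcd" → prefix "nynxxddcd" already present; 0 new (none)
  "nxcxndynyn" → prefix "n" already present; 9 new (x, c, x, n, d, y, n, y, n)
Total nodes = 7 + 8 + 0 + 8 + 7 + 0 + 9 = 39

39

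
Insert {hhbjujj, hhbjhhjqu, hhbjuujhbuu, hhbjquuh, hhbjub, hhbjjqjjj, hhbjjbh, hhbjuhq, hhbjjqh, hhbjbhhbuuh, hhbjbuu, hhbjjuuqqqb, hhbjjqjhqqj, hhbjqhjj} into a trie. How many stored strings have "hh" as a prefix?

14

Walk to "hh"; the words in its subtree are exactly those with that prefix.
Words under "hh": hhbjbhhbuuh, hhbjbuu, hhbjhhjqu, hhbjjbh, hhbjjqh, hhbjjqjhqqj, hhbjjqjjj, hhbjjuuqqqb, hhbjqhjj, hhbjquuh, hhbjub, hhbjuhq, hhbjujj, hhbjuujhbuu
Count: 14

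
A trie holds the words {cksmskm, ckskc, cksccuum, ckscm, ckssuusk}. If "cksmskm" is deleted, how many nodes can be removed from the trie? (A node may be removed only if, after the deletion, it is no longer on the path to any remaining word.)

Walk "cksmskm" from the leaf back toward the root, removing each node that no remaining word uses.
The suffix "mskm" (4 nodes) is used only by "cksmskm"; the node for "cks" still has the child "k", so pruning stops there.
Nodes removed: 4

4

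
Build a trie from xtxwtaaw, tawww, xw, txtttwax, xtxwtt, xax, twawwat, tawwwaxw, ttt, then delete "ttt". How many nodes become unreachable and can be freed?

2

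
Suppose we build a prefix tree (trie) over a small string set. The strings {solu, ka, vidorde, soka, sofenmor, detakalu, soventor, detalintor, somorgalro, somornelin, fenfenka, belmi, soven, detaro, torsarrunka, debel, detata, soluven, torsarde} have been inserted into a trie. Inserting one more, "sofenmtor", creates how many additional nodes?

3

The longest prefix of "sofenmtor" already in the trie is "sofenm" (length 6).
New nodes needed: |"sofenmtor"| − 6 = 9 − 6 = 3.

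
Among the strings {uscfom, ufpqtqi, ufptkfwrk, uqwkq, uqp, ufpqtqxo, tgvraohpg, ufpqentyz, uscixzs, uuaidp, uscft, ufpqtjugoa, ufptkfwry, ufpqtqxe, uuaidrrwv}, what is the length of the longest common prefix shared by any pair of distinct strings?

Equivalently: take the maximum, over all pairs, of their longest common prefix length.
"ufptkfwrk" and "ufptkfwry" agree on "ufptkfwr" (8 characters) before diverging; nothing deeper is shared.
Longest shared-prefix length: 8

8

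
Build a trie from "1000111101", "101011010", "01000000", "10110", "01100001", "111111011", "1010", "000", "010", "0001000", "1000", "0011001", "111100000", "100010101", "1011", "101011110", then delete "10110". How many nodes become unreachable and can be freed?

1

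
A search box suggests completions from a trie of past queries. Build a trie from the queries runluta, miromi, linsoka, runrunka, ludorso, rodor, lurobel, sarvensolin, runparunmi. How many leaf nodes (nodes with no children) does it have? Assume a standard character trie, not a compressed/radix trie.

9

Leaves are exactly the stored words that no other stored word extends.
Those words: "linsoka", "ludorso", "lurobel", "miromi", "rodor", "runluta", "runparunmi", "runrunka", "sarvensolin"
Leaf count: 9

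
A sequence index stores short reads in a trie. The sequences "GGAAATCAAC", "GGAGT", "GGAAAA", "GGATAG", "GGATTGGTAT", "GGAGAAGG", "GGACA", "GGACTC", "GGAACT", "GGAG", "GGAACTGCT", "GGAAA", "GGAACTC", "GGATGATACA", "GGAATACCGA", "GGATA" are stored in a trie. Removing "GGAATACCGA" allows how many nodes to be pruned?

6

Walk "GGAATACCGA" from the leaf back toward the root, removing each node that no remaining word uses.
The suffix "TACCGA" (6 nodes) is used only by "GGAATACCGA"; the node for "GGAA" still has the child "A", so pruning stops there.
Nodes removed: 6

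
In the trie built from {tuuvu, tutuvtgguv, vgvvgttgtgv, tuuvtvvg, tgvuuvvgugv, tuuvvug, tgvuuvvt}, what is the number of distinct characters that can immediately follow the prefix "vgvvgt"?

1

The children of the "vgvvgt" node are the distinct next characters among strings starting with "vgvvgt".
Distinct next characters after "vgvvgt": t.
That node has 1 child edge.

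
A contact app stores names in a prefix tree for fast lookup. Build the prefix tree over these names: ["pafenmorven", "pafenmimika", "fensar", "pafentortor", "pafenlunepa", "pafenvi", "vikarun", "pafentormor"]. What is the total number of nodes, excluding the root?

Insert word by word; a character creates a node only if that edge doesn't already exist:
  "pafenmorven" → 11 new (p, a, f, e, n, m, o, r, v, e, n)
  "pafenmimika" → prefix "pafenm" already present; 5 new (i, m, i, k, a)
  "fensar" → 6 new (f, e, n, s, a, r)
  "pafentortor" → prefix "pafen" already present; 6 new (t, o, r, t, o, r)
  "pafenlunepa" → prefix "pafen" already present; 6 new (l, u, n, e, p, a)
  "pafenvi" → prefix "pafen" already present; 2 new (v, i)
  "vikarun" → 7 new (v, i, k, a, r, u, n)
  "pafentormor" → prefix "pafentor" already present; 3 new (m, o, r)
Total nodes = 11 + 5 + 6 + 6 + 6 + 2 + 7 + 3 = 46

46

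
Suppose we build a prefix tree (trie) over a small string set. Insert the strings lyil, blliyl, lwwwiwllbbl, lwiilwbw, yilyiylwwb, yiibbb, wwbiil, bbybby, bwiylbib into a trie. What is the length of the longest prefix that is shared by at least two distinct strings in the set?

2

Look for the deepest trie node that still has at least two words in its subtree.
"lwiilwbw" and "lwwwiwllbbl" agree on "lw" (2 characters) before diverging; nothing deeper is shared.
Longest shared-prefix length: 2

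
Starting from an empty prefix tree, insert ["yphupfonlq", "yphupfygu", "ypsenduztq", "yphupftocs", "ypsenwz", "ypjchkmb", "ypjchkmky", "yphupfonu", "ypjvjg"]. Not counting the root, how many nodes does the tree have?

Trace insertions, counting only characters that open a new branch:
  "yphupfonlq" → 10 new (y, p, h, u, p, f, o, n, l, q)
  "yphupfygu" → prefix "yphupf" already present; 3 new (y, g, u)
  "ypsenduztq" → prefix "yp" already present; 8 new (s, e, n, d, u, z, t, q)
  "yphupftocs" → prefix "yphupf" already present; 4 new (t, o, c, s)
  "ypsenwz" → prefix "ypsen" already present; 2 new (w, z)
  "ypjchkmb" → prefix "yp" already present; 6 new (j, c, h, k, m, b)
  "ypjchkmky" → prefix "ypjchkm" already present; 2 new (k, y)
  "yphupfonu" → prefix "yphupfon" already present; 1 new (u)
  "ypjvjg" → prefix "ypj" already present; 3 new (v, j, g)
Total nodes = 10 + 3 + 8 + 4 + 2 + 6 + 2 + 1 + 3 = 39

39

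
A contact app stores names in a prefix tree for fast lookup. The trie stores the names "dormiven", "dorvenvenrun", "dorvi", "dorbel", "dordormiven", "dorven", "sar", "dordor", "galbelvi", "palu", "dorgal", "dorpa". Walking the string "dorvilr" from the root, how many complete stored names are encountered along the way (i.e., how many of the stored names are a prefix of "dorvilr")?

1

Walk "dorvilr" from the root; an end-of-word marker is hit whenever a stored word is a prefix of "dorvilr".
Prefixes of the query that are stored words: "dorvi"
Count: 1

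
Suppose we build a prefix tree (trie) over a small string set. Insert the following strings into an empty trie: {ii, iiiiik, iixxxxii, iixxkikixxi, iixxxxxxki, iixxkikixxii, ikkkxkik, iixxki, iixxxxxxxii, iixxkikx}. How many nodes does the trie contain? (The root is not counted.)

Trie structure (* marks end of a word):
(root)
└─ i
   ├─ i *
   │  ├─ i
   │  │  └─ i
   │  │     └─ i
   │  │        └─ k *
   │  └─ x
   │     └─ x
   │        ├─ k
   │        │  └─ i *
   │        │     └─ k
   │        │        ├─ i
   │        │        │  └─ x
   │        │        │     └─ x
   │        │        │        └─ i *
   │        │        │           └─ i *
   │        │        └─ x *
   │        └─ x
   │           └─ x
   │              ├─ i
   │              │  └─ i *
   │              └─ x
   │                 └─ x
   │                    ├─ k
   │                    │  └─ i *
   │                    └─ x
   │                       └─ i
   │                          └─ i *
   └─ k
      └─ k
         └─ k
            └─ x
               └─ k
                  └─ i
                     └─ k *
Counting every labelled node above: 35.

35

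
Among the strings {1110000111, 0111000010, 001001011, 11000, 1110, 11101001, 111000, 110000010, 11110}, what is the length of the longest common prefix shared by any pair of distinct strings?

6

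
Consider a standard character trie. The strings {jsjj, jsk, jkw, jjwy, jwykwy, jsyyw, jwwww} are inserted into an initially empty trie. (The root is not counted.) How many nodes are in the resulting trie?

21

Insert word by word; a character creates a node only if that edge doesn't already exist:
  "jsjj" → 4 new (j, s, j, j)
  "jsk" → prefix "js" already present; 1 new (k)
  "jkw" → prefix "j" already present; 2 new (k, w)
  "jjwy" → prefix "j" already present; 3 new (j, w, y)
  "jwykwy" → prefix "j" already present; 5 new (w, y, k, w, y)
  "jsyyw" → prefix "js" already present; 3 new (y, y, w)
  "jwwww" → prefix "jw" already present; 3 new (w, w, w)
Total nodes = 4 + 1 + 2 + 3 + 5 + 3 + 3 = 21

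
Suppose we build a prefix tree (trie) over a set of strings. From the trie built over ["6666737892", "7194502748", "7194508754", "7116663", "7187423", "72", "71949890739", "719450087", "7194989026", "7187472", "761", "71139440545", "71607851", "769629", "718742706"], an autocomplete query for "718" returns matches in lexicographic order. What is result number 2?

DFS of the "718" subtree visits, in order: "7187423", "718742706", "7187472"
Position 2: 718742706

718742706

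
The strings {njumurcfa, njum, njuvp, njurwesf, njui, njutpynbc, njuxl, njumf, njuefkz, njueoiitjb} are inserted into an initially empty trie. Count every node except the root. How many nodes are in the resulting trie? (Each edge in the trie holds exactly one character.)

36

Trie structure (* marks end of a word):
(root)
└─ n
   └─ j
      └─ u
         ├─ e
         │  ├─ f
         │  │  └─ k
         │  │     └─ z *
         │  └─ o
         │     └─ i
         │        └─ i
         │           └─ t
         │              └─ j
         │                 └─ b *
         ├─ i *
         ├─ m *
         │  ├─ f *
         │  └─ u
         │     └─ r
         │        └─ c
         │           └─ f
         │              └─ a *
         ├─ r
         │  └─ w
         │     └─ e
         │        └─ s
         │           └─ f *
         ├─ t
         │  └─ p
         │     └─ y
         │        └─ n
         │           └─ b
         │              └─ c *
         ├─ v
         │  └─ p *
         └─ x
            └─ l *
Counting every labelled node above: 36.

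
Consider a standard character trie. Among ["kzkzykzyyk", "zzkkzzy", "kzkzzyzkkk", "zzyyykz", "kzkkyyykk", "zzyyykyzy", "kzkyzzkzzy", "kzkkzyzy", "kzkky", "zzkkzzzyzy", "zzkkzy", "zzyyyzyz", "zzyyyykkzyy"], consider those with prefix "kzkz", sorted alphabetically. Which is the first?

kzkzykzyyk

DFS of the "kzkz" subtree visits, in order: "kzkzykzyyk", "kzkzzyzkkk"
The 1st is kzkzykzyyk.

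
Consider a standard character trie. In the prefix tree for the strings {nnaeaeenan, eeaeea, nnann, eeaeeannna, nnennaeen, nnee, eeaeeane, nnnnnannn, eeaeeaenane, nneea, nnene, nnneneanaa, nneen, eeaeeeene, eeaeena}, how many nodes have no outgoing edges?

Leaves are exactly the stored words that no other stored word extends.
Those words: "eeaeeaenane", "eeaeeane", "eeaeeannna", "eeaeeeene", "eeaeena", "nnaeaeenan", "nnann", "nneea", "nneen", "nnene", "nnennaeen", "nnneneanaa", "nnnnnannn"
Leaf count: 13

13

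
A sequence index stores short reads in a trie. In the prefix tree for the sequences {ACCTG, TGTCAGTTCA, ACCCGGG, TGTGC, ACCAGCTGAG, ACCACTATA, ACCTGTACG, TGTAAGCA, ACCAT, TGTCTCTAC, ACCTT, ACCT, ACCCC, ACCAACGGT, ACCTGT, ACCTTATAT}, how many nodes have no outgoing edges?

12

Leaves are exactly the stored words that no other stored word extends.
Those words: "ACCAACGGT", "ACCACTATA", "ACCAGCTGAG", "ACCAT", "ACCCC", "ACCCGGG", "ACCTGTACG", "ACCTTATAT", "TGTAAGCA", "TGTCAGTTCA", "TGTCTCTAC", "TGTGC"
Leaf count: 12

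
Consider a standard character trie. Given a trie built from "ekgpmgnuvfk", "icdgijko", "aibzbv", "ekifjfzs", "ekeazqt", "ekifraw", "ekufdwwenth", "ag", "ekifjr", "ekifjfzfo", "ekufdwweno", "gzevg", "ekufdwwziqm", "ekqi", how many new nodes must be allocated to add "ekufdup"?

2

Walking "ekufdup" from the root, the first 5 characters ("ekufd") follow existing edges; "u" is the first miss.
So 7 − 5 = 2 new nodes.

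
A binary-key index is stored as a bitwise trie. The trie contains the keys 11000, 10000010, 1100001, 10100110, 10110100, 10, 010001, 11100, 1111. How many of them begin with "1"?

8

Traverse to the node for "1", then collect every word in that subtree.
Words under "1": 10, 10000010, 10100110, 10110100, 11000, 1100001, 11100, 1111
Count: 8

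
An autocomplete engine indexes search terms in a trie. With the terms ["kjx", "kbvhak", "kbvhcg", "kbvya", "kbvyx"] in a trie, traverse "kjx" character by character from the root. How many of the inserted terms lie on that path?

1

Traverse "kjx" character by character; count nodes along the way that are marked as word ends.
Prefixes of the query that are stored words: "kjx"
Count: 1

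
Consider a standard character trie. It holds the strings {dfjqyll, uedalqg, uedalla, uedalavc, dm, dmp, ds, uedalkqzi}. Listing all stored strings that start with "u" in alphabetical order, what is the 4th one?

uedalqg

Words with prefix "u", in lexicographic order: "uedalavc", "uedalkqzi", "uedalla", "uedalqg"
The 4th is uedalqg.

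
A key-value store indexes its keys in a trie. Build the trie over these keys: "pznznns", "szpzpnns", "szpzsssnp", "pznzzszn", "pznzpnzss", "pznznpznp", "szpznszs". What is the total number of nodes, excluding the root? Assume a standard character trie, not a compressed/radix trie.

37

Insert word by word; a character creates a node only if that edge doesn't already exist:
  "pznznns" → 7 new (p, z, n, z, n, n, s)
  "szpzpnns" → 8 new (s, z, p, z, p, n, n, s)
  "szpzsssnp" → prefix "szpz" already present; 5 new (s, s, s, n, p)
  "pznzzszn" → prefix "pznz" already present; 4 new (z, s, z, n)
  "pznzpnzss" → prefix "pznz" already present; 5 new (p, n, z, s, s)
  "pznznpznp" → prefix "pznzn" already present; 4 new (p, z, n, p)
  "szpznszs" → prefix "szpz" already present; 4 new (n, s, z, s)
Total nodes = 7 + 8 + 5 + 4 + 5 + 4 + 4 = 37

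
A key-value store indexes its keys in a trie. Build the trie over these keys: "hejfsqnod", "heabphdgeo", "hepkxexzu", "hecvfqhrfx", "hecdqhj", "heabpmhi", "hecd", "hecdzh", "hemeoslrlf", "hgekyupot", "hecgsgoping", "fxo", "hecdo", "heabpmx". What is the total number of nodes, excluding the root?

70

Count nodes per top-level branch (shared prefixes stored once):
  'f'-branch (fxo): 3 nodes
  'h'-branch (heabphdgeo, heabpmhi, heabpmx, hecd, hecdo, hecdqhj, hecdzh, hecgsgoping, hecvfqhrfx, hejfsqnod, hemeoslrlf, hepkxexzu, hgekyupot): 67 nodes
Sum: 70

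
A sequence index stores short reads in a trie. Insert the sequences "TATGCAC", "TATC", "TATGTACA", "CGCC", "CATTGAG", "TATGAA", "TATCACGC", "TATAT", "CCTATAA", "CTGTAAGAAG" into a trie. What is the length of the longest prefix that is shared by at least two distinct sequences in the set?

Equivalently: take the maximum, over all pairs, of their longest common prefix length.
e.g. "TATC" and "TATCACGC" share the prefix "TATC" of length 4; no pair shares a longer one.
Longest shared-prefix length: 4

4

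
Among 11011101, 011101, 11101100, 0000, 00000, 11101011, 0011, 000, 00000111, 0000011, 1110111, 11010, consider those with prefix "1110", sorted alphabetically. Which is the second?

11101100

DFS of the "1110" subtree visits, in order: "11101011", "11101100", "1110111"
The 2nd is 11101100.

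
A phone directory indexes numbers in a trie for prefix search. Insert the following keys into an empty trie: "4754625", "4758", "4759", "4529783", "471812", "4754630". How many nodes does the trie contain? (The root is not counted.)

Count nodes per top-level branch (shared prefixes stored once):
  '4'-branch (4529783, 471812, 4754625, 4754630, 4758, 4759): 21 nodes
Sum: 21

21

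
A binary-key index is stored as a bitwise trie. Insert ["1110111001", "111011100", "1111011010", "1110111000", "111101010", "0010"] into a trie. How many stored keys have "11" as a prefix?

5

Traverse to the node for "11", then collect every word in that subtree.
Words under "11": 111011100, 1110111000, 1110111001, 111101010, 1111011010
Count: 5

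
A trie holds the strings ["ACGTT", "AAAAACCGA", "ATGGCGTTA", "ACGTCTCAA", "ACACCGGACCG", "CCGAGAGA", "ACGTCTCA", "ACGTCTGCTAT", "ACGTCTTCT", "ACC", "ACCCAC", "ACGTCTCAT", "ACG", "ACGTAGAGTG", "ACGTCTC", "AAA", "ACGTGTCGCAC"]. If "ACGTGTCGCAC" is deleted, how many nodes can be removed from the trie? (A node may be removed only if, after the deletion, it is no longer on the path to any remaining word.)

A node on "ACGTGTCGCAC"'s path can go only if nothing else ends at it or branches off below it.
The suffix "GTCGCAC" (7 nodes) is used only by "ACGTGTCGCAC"; the node for "ACGT" still has the child "T", so pruning stops there.
Nodes removed: 7

7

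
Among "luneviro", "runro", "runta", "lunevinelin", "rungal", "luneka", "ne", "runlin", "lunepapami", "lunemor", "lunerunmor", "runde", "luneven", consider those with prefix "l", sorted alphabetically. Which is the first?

luneka

Filter for "l…" and sort: "luneka", "lunemor", "lunepapami", "lunerunmor", "luneven", "lunevinelin", "luneviro"
Position 1: luneka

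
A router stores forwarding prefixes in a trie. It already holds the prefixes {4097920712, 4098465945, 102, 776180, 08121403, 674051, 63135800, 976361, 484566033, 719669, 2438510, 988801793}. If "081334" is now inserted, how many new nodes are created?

3

"081" is already a path in the trie; the remaining "334" must be added.
New nodes needed: |"081334"| − 3 = 6 − 3 = 3.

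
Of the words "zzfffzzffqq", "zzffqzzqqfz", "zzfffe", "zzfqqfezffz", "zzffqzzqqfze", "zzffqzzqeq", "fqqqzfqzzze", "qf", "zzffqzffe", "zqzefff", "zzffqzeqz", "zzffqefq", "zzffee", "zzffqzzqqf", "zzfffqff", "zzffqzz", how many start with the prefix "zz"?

Filter for entries beginning with "zz":
Matches: "zzffee", "zzfffe", "zzfffqff", "zzfffzzffqq", "zzffqefq", "zzffqzeqz", "zzffqzffe", "zzffqzz", "zzffqzzqeq", "zzffqzzqqf", "zzffqzzqqfz", "zzffqzzqqfze", "zzfqqfezffz"
Count: 13

13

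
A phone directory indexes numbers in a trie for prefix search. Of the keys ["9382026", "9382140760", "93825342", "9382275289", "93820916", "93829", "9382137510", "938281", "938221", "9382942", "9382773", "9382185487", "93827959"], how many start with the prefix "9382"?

Walk to "9382"; the words in its subtree are exactly those with that prefix.
Matches: "9382026", "93820916", "9382137510", "9382140760", "9382185487", "938221", "9382275289", "93825342", "9382773", "93827959", "938281", "93829", "9382942"
Count: 13

13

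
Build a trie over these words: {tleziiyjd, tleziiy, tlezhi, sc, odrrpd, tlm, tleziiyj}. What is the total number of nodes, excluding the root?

20

Trie structure (* marks end of a word):
(root)
├─ o
│  └─ d
│     └─ r
│        └─ r
│           └─ p
│              └─ d *
├─ s
│  └─ c *
└─ t
   └─ l
      ├─ e
      │  └─ z
      │     ├─ h
      │     │  └─ i *
      │     └─ i
      │        └─ i
      │           └─ y *
      │              └─ j *
      │                 └─ d *
      └─ m *
Counting every labelled node above: 20.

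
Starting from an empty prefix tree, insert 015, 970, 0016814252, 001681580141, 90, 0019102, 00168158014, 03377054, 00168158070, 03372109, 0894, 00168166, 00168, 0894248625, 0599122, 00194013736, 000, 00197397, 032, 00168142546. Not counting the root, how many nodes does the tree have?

71

For each word, the new-node count is its length minus the longest prefix already in the trie:
  "015" → 3 new (0, 1, 5)
  "970" → 3 new (9, 7, 0)
  "0016814252" → prefix "0" already present; 9 new (0, 1, 6, 8, 1, 4, 2, 5, 2)
  "001681580141" → prefix "001681" already present; 6 new (5, 8, 0, 1, 4, 1)
  "90" → prefix "9" already present; 1 new (0)
  "0019102" → prefix "001" already present; 4 new (9, 1, 0, 2)
  "00168158014" → prefix "00168158014" already present; 0 new (none)
  "03377054" → prefix "0" already present; 7 new (3, 3, 7, 7, 0, 5, 4)
  "00168158070" → prefix "001681580" already present; 2 new (7, 0)
  "03372109" → prefix "0337" already present; 4 new (2, 1, 0, 9)
  "0894" → prefix "0" already present; 3 new (8, 9, 4)
  "00168166" → prefix "001681" already present; 2 new (6, 6)
  "00168" → prefix "00168" already present; 0 new (none)
  "0894248625" → prefix "0894" already present; 6 new (2, 4, 8, 6, 2, 5)
  "0599122" → prefix "0" already present; 6 new (5, 9, 9, 1, 2, 2)
  "00194013736" → prefix "0019" already present; 7 new (4, 0, 1, 3, 7, 3, 6)
  "000" → prefix "00" already present; 1 new (0)
  "00197397" → prefix "0019" already present; 4 new (7, 3, 9, 7)
  "032" → prefix "03" already present; 1 new (2)
  "00168142546" → prefix "001681425" already present; 2 new (4, 6)
Total nodes = 3 + 3 + 9 + 6 + 1 + 4 + 0 + 7 + 2 + 4 + 3 + 2 + 0 + 6 + 6 + 7 + 1 + 4 + 1 + 2 = 71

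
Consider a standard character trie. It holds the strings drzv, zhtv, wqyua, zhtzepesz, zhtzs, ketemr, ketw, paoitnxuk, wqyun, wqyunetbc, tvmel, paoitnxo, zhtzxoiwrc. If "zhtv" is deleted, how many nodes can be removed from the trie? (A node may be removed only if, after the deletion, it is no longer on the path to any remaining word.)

1

After clearing the end-marker at "zhtv", prune upward until reaching a node still needed by another word.
The suffix "v" (1 node) is used only by "zhtv"; the node for "zht" still has the child "z", so pruning stops there.
Nodes removed: 1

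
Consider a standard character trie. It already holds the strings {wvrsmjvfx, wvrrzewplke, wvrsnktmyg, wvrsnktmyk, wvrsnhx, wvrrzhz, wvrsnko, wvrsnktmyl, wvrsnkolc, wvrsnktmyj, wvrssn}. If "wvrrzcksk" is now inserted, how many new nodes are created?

4

Walking "wvrrzcksk" from the root, the first 5 characters ("wvrrz") follow existing edges; "c" is the first miss.
New nodes needed: |"wvrrzcksk"| − 5 = 9 − 5 = 4.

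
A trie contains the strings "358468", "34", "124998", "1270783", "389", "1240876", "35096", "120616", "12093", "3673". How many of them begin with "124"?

2

Filter for entries beginning with "124":
Words under "124": 1240876, 124998
Count: 2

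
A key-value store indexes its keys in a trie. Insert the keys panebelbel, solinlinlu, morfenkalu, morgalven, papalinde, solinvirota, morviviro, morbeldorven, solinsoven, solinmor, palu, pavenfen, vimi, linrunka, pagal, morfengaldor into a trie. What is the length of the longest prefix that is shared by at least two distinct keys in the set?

Equivalently: take the maximum, over all pairs, of their longest common prefix length.
"morfengaldor" and "morfenkalu" agree on "morfen" (6 characters) before diverging; nothing deeper is shared.
Longest shared-prefix length: 6

6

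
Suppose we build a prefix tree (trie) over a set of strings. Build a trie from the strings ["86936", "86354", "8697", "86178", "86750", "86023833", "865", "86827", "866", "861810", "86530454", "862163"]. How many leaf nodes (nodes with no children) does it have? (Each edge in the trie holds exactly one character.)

11

Leaves are exactly the stored words that no other stored word extends.
Those words: "86023833", "86178", "861810", "862163", "86354", "86530454", "866", "86750", "86827", "86936", "8697"
Leaf count: 11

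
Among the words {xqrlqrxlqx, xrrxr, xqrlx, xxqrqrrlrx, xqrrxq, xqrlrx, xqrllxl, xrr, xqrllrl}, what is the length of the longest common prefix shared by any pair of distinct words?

The deepest shared node is where two words last agree before diverging.
"xqrllrl" and "xqrllxl" agree on "xqrll" (5 characters) before diverging; nothing deeper is shared.
Longest shared-prefix length: 5

5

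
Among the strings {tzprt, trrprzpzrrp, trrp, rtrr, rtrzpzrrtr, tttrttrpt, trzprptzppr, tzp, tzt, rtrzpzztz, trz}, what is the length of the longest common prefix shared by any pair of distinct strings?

Equivalently: take the maximum, over all pairs, of their longest common prefix length.
e.g. "rtrzpzrrtr" and "rtrzpzztz" share the prefix "rtrzpz" of length 6; no pair shares a longer one.
Longest shared-prefix length: 6

6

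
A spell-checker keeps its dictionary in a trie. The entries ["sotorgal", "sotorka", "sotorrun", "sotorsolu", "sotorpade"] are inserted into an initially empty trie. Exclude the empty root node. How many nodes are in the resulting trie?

21

Trie structure (* marks end of a word):
(root)
└─ s
   └─ o
      └─ t
         └─ o
            └─ r
               ├─ g
               │  └─ a
               │     └─ l *
               ├─ k
               │  └─ a *
               ├─ p
               │  └─ a
               │     └─ d
               │        └─ e *
               ├─ r
               │  └─ u
               │     └─ n *
               └─ s
                  └─ o
                     └─ l
                        └─ u *
Counting every labelled node above: 21.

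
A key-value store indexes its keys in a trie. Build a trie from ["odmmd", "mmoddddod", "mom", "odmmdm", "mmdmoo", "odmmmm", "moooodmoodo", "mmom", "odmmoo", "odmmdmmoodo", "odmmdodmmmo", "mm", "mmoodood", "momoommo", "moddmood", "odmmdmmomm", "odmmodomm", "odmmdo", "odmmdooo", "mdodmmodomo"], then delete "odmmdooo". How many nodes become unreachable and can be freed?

2

After clearing the end-marker at "odmmdooo", prune upward until reaching a node still needed by another word.
The suffix "oo" (2 nodes) is used only by "odmmdooo"; the node for "odmmdo" still has the child "d", so pruning stops there.
Nodes removed: 2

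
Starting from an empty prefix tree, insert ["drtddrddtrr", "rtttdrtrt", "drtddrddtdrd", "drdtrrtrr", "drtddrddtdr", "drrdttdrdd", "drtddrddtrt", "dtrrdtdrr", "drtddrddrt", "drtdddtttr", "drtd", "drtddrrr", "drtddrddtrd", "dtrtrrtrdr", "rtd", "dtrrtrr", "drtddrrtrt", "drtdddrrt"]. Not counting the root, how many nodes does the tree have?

74

Count nodes per top-level branch (shared prefixes stored once):
  'd'-branch (drdtrrtrr, drrdttdrdd, drtd, drtdddrrt, drtdddtttr, drtddrddrt, drtddrddtdr, drtddrddtdrd, drtddrddtrd, drtddrddtrr, drtddrddtrt, drtddrrr, drtddrrtrt, dtrrdtdrr, dtrrtrr, dtrtrrtrdr): 64 nodes
  'r'-branch (rtd, rtttdrtrt): 10 nodes
Sum: 74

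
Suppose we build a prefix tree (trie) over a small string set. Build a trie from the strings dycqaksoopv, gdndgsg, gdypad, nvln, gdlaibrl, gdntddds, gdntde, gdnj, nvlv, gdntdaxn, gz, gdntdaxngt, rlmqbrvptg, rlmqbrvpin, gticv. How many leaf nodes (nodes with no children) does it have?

Leaves are exactly the stored words that no other stored word extends.
Those words: "dycqaksoopv", "gdlaibrl", "gdndgsg", "gdnj", "gdntdaxngt", "gdntddds", "gdntde", "gdypad", "gticv", "gz", "nvln", "nvlv", "rlmqbrvpin", "rlmqbrvptg"
Leaf count: 14

14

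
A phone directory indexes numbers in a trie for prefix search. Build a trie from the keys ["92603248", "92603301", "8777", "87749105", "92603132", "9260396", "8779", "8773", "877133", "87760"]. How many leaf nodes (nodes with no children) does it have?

10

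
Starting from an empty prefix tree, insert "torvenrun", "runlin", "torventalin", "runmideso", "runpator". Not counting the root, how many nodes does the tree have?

31

Trace insertions, counting only characters that open a new branch:
  "torvenrun" → 9 new (t, o, r, v, e, n, r, u, n)
  "runlin" → 6 new (r, u, n, l, i, n)
  "torventalin" → prefix "torven" already present; 5 new (t, a, l, i, n)
  "runmideso" → prefix "run" already present; 6 new (m, i, d, e, s, o)
  "runpator" → prefix "run" already present; 5 new (p, a, t, o, r)
Total nodes = 9 + 6 + 5 + 6 + 5 = 31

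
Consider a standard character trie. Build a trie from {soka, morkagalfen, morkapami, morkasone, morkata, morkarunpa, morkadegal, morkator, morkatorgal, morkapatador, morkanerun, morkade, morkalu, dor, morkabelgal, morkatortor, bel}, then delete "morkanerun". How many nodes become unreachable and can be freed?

A node on "morkanerun"'s path can go only if nothing else ends at it or branches off below it.
The suffix "nerun" (5 nodes) is used only by "morkanerun"; the node for "morka" still has the child "g", so pruning stops there.
Nodes removed: 5

5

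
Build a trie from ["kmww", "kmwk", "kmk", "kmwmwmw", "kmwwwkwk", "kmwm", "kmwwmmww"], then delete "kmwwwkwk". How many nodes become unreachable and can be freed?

4

Walk "kmwwwkwk" from the leaf back toward the root, removing each node that no remaining word uses.
The suffix "wkwk" (4 nodes) is used only by "kmwwwkwk"; the node for "kmww" still has the child "m", so pruning stops there.
Nodes removed: 4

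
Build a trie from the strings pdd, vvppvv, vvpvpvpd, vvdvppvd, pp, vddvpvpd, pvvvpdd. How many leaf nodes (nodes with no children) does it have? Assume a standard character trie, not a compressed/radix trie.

A leaf is a node with no children — equivalently, the end of a word that is not a proper prefix of any other stored word.
Those words: "pdd", "pp", "pvvvpdd", "vddvpvpd", "vvdvppvd", "vvppvv", "vvpvpvpd"
Leaf count: 7

7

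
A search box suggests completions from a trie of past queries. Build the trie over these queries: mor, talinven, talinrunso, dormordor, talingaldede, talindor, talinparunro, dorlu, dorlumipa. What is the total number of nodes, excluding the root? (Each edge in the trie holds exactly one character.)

48

For each word, the new-node count is its length minus the longest prefix already in the trie:
  "mor" → 3 new (m, o, r)
  "talinven" → 8 new (t, a, l, i, n, v, e, n)
  "talinrunso" → prefix "talin" already present; 5 new (r, u, n, s, o)
  "dormordor" → 9 new (d, o, r, m, o, r, d, o, r)
  "talingaldede" → prefix "talin" already present; 7 new (g, a, l, d, e, d, e)
  "talindor" → prefix "talin" already present; 3 new (d, o, r)
  "talinparunro" → prefix "talin" already present; 7 new (p, a, r, u, n, r, o)
  "dorlu" → prefix "dor" already present; 2 new (l, u)
  "dorlumipa" → prefix "dorlu" already present; 4 new (m, i, p, a)
Total nodes = 3 + 8 + 5 + 9 + 7 + 3 + 7 + 2 + 4 = 48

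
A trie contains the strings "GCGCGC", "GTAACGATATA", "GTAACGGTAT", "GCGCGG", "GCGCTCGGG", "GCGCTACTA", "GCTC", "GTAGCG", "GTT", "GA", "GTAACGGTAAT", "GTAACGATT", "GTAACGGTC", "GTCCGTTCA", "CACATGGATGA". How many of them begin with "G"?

14

Filter for entries beginning with "G":
Words under "G": GA, GCGCGC, GCGCGG, GCGCTACTA, GCGCTCGGG, GCTC, GTAACGATATA, GTAACGATT, GTAACGGTAAT, GTAACGGTAT, GTAACGGTC, GTAGCG, GTCCGTTCA, GTT
Count: 14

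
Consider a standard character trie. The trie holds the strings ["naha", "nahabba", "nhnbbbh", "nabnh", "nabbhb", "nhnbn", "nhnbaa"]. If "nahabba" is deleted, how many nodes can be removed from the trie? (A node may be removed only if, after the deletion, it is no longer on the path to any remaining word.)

A node on "nahabba"'s path can go only if nothing else ends at it or branches off below it.
The suffix "bba" (3 nodes) is used only by "nahabba"; "naha" is itself a stored word, so pruning stops there.
Nodes removed: 3

3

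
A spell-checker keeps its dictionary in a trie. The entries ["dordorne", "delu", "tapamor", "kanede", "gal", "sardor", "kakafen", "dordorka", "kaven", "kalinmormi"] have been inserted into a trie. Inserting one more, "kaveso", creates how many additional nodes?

Walking "kaveso" from the root, the first 4 characters ("kave") follow existing edges; "s" is the first miss.
Each of the 2 remaining characters creates one node.

2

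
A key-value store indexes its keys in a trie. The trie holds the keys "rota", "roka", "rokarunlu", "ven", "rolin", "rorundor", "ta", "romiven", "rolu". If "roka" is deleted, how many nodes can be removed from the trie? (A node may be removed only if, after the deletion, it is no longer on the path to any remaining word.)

0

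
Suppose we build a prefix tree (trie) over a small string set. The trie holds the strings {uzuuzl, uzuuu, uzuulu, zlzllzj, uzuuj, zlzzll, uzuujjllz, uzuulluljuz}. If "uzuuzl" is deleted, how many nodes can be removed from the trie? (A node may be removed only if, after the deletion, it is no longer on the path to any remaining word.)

A node on "uzuuzl"'s path can go only if nothing else ends at it or branches off below it.
The suffix "zl" (2 nodes) is used only by "uzuuzl"; the node for "uzuu" still has the child "u", so pruning stops there.
Nodes removed: 2

2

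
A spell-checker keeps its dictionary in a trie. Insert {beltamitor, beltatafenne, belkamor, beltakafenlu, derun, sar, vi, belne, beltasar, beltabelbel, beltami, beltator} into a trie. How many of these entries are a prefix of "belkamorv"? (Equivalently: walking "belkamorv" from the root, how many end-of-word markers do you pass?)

1

Walk "belkamorv" from the root; an end-of-word marker is hit whenever a stored word is a prefix of "belkamorv".
Prefixes of the query that are stored words: "belkamor"
Count: 1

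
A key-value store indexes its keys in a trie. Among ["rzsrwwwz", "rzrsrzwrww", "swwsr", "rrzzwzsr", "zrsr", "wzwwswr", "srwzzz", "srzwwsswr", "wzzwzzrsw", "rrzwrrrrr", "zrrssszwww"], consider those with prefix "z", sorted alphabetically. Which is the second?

zrsr

Words with prefix "z", in lexicographic order: "zrrssszwww", "zrsr"
The 2nd is zrsr.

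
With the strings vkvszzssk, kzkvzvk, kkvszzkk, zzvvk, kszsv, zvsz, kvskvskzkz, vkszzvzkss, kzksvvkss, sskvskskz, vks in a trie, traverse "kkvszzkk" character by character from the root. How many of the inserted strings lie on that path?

1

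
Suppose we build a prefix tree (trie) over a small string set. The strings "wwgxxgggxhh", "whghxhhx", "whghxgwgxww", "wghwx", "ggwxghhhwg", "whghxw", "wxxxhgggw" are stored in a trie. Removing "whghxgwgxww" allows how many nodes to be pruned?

6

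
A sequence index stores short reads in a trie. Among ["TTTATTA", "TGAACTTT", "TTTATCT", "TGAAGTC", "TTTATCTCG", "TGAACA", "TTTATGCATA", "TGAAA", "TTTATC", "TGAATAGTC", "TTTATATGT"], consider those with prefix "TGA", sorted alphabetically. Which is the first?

Filter for "TGA…" and sort: "TGAAA", "TGAACA", "TGAACTTT", "TGAAGTC", "TGAATAGTC"
Position 1: TGAAA

TGAAA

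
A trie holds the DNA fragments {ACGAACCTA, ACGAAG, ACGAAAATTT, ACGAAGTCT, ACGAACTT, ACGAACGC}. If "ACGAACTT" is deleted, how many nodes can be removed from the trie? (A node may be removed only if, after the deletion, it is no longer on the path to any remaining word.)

After clearing the end-marker at "ACGAACTT", prune upward until reaching a node still needed by another word.
The suffix "TT" (2 nodes) is used only by "ACGAACTT"; the node for "ACGAAC" still has the child "C", so pruning stops there.
Nodes removed: 2

2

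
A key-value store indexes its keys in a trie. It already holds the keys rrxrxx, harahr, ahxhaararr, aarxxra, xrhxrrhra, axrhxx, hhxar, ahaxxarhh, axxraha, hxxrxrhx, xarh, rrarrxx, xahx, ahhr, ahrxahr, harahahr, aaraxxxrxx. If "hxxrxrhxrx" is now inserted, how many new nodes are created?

2

"hxxrxrhx" is already a path in the trie; the remaining "rx" must be added.
New nodes needed: |"hxxrxrhxrx"| − 8 = 10 − 8 = 2.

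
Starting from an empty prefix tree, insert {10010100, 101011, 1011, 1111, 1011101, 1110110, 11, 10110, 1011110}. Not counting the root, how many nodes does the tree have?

Count nodes per top-level branch (shared prefixes stored once):
  '1'-branch (10010100, 101011, 1011, 10110, 1011101, 1011110, 11, 1110110, 1111): 26 nodes
Sum: 26

26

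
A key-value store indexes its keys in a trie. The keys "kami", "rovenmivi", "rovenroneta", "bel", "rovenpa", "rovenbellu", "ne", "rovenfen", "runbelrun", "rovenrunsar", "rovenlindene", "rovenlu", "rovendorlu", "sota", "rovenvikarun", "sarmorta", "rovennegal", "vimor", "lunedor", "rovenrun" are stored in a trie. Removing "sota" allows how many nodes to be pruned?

3

After clearing the end-marker at "sota", prune upward until reaching a node still needed by another word.
The suffix "ota" (3 nodes) is used only by "sota"; the node for "s" still has the child "a", so pruning stops there.
Nodes removed: 3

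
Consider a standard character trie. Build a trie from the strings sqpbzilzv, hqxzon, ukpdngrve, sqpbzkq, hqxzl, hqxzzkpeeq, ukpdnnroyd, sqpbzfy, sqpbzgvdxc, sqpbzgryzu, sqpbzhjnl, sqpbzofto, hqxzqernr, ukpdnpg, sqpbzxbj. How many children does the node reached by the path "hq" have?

The children of the "hq" node are the distinct next characters among strings starting with "hq".
Distinct next characters after "hq": x.
That node has 1 child edge.

1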